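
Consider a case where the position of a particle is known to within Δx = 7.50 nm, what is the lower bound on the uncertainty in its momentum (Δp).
7.030 × 10^-27 kg·m/s

Using the Heisenberg uncertainty principle:
ΔxΔp ≥ ℏ/2

The minimum uncertainty in momentum is:
Δp_min = ℏ/(2Δx)
Δp_min = (1.055e-34 J·s) / (2 × 7.500e-09 m)
Δp_min = 7.030e-27 kg·m/s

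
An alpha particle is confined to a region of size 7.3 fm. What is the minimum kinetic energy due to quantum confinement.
24.504 keV

Using the uncertainty principle:

1. Position uncertainty: Δx ≈ 7.300e-15 m
2. Minimum momentum uncertainty: Δp = ℏ/(2Δx) = 7.223e-21 kg·m/s
3. Minimum kinetic energy:
   KE = (Δp)²/(2m) = (7.223e-21)²/(2 × 6.645e-27 kg)
   KE = 3.926e-15 J = 24.504 keV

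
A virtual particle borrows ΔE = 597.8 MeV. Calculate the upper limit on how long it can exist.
5.505 × 10^-25 s

Using the energy-time uncertainty principle:
ΔEΔt ≥ ℏ/2

For a virtual particle borrowing energy ΔE, the maximum lifetime is:
Δt_max = ℏ/(2ΔE)

Converting energy:
ΔE = 597.8 MeV = 9.578e-11 J

Δt_max = (1.055e-34 J·s) / (2 × 9.578e-11 J)
Δt_max = 5.505e-25 s = 5.505 × 10^-25 s

Virtual particles with higher borrowed energy exist for shorter times.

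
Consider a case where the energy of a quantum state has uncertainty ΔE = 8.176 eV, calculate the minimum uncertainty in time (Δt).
40.253 as

Using the energy-time uncertainty principle:
ΔEΔt ≥ ℏ/2

The minimum uncertainty in time is:
Δt_min = ℏ/(2ΔE)
Δt_min = (1.055e-34 J·s) / (2 × 1.310e-18 J)
Δt_min = 4.025e-17 s = 40.253 as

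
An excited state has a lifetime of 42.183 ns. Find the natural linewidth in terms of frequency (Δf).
1.886 MHz

Using the energy-time uncertainty principle and E = hf:
ΔEΔt ≥ ℏ/2
hΔf·Δt ≥ ℏ/2

The minimum frequency uncertainty is:
Δf = ℏ/(2hτ) = 1/(4πτ)
Δf = 1/(4π × 4.218e-08 s)
Δf = 1.886e+06 Hz = 1.886 MHz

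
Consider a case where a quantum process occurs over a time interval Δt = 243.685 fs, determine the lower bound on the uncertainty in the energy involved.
1.351 meV

Using the energy-time uncertainty principle:
ΔEΔt ≥ ℏ/2

The minimum uncertainty in energy is:
ΔE_min = ℏ/(2Δt)
ΔE_min = (1.055e-34 J·s) / (2 × 2.437e-13 s)
ΔE_min = 2.164e-22 J = 1.351 meV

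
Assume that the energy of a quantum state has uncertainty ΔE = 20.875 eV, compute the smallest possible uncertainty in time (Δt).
15.766 as

Using the energy-time uncertainty principle:
ΔEΔt ≥ ℏ/2

The minimum uncertainty in time is:
Δt_min = ℏ/(2ΔE)
Δt_min = (1.055e-34 J·s) / (2 × 3.345e-18 J)
Δt_min = 1.577e-17 s = 15.766 as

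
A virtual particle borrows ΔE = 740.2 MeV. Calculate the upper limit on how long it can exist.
4.446 × 10^-25 s

Using the energy-time uncertainty principle:
ΔEΔt ≥ ℏ/2

For a virtual particle borrowing energy ΔE, the maximum lifetime is:
Δt_max = ℏ/(2ΔE)

Converting energy:
ΔE = 740.2 MeV = 1.186e-10 J

Δt_max = (1.055e-34 J·s) / (2 × 1.186e-10 J)
Δt_max = 4.446e-25 s = 4.446 × 10^-25 s

Virtual particles with higher borrowed energy exist for shorter times.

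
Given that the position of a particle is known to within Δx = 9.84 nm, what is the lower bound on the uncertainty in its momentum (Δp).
5.359 × 10^-27 kg·m/s

Using the Heisenberg uncertainty principle:
ΔxΔp ≥ ℏ/2

The minimum uncertainty in momentum is:
Δp_min = ℏ/(2Δx)
Δp_min = (1.055e-34 J·s) / (2 × 9.840e-09 m)
Δp_min = 5.359e-27 kg·m/s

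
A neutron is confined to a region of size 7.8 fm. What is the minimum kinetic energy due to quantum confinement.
85.146 keV

Using the uncertainty principle:

1. Position uncertainty: Δx ≈ 7.800e-15 m
2. Minimum momentum uncertainty: Δp = ℏ/(2Δx) = 6.760e-21 kg·m/s
3. Minimum kinetic energy:
   KE = (Δp)²/(2m) = (6.760e-21)²/(2 × 1.675e-27 kg)
   KE = 1.364e-14 J = 85.146 keV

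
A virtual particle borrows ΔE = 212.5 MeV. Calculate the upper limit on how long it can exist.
1.549 ys

Using the energy-time uncertainty principle:
ΔEΔt ≥ ℏ/2

For a virtual particle borrowing energy ΔE, the maximum lifetime is:
Δt_max = ℏ/(2ΔE)

Converting energy:
ΔE = 212.5 MeV = 3.405e-11 J

Δt_max = (1.055e-34 J·s) / (2 × 3.405e-11 J)
Δt_max = 1.549e-24 s = 1.549 ys

Virtual particles with higher borrowed energy exist for shorter times.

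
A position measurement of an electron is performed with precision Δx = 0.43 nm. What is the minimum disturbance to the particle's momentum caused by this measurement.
1.226 × 10^-25 kg·m/s

The uncertainty principle implies that measuring position disturbs momentum:
ΔxΔp ≥ ℏ/2

When we measure position with precision Δx, we necessarily introduce a momentum uncertainty:
Δp ≥ ℏ/(2Δx)
Δp_min = (1.055e-34 J·s) / (2 × 4.300e-10 m)
Δp_min = 1.226e-25 kg·m/s

The more precisely we measure position, the greater the momentum disturbance.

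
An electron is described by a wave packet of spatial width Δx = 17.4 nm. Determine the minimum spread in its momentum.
3.030 × 10^-27 kg·m/s

For a wave packet, the spatial width Δx and momentum spread Δp are related by the uncertainty principle:
ΔxΔp ≥ ℏ/2

The minimum momentum spread is:
Δp_min = ℏ/(2Δx)
Δp_min = (1.055e-34 J·s) / (2 × 1.740e-08 m)
Δp_min = 3.030e-27 kg·m/s

A wave packet cannot have both a well-defined position and well-defined momentum.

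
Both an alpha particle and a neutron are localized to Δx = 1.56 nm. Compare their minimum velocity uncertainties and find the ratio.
The neutron has the larger minimum velocity uncertainty, by a ratio of 4.0.

For both particles, Δp_min = ℏ/(2Δx) = 3.380e-26 kg·m/s (same for both).

The velocity uncertainty is Δv = Δp/m:
- alpha particle: Δv = 3.380e-26 / 6.645e-27 = 5.087e+00 m/s = 5.087 m/s
- neutron: Δv = 3.380e-26 / 1.675e-27 = 2.018e+01 m/s = 20.180 m/s

Ratio: 2.018e+01 / 5.087e+00 = 4.0

The lighter particle has larger velocity uncertainty because Δv ∝ 1/m.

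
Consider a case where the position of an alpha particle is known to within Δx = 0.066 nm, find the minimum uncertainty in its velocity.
120.235 m/s

Using the Heisenberg uncertainty principle and Δp = mΔv:
ΔxΔp ≥ ℏ/2
Δx(mΔv) ≥ ℏ/2

The minimum uncertainty in velocity is:
Δv_min = ℏ/(2mΔx)
Δv_min = (1.055e-34 J·s) / (2 × 6.645e-27 kg × 6.600e-11 m)
Δv_min = 1.202e+02 m/s = 120.235 m/s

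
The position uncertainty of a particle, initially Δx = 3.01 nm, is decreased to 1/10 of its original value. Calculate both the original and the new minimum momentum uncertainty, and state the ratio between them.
Original Δp_min = 1.752 × 10^-26 kg·m/s; new Δp'_min = 1.752 × 10^-25 kg·m/s; ratio Δp'_min/Δp_min = 10.

From the uncertainty principle ΔxΔp ≥ ℏ/2, the minimum momentum uncertainty is Δp_min = ℏ/(2Δx).

Original (Δx = 3.01 nm = 3.010e-09 m):
Δp_min = (1.055e-34 J·s)/(2 × 3.010e-09 m) = 1.752e-26 kg·m/s

When Δx → (1/10)Δx:
Δp'_min = ℏ/(2 × (1/10)Δx) = 10 × ℏ/(2Δx) = 10 × Δp_min
Δp'_min = 10 × 1.752e-26 kg·m/s = 1.752e-25 kg·m/s

Since Δp_min ∝ 1/Δx, when Δx is decreased to 1/10 of its original value, Δp_min increases to 10 times its original value.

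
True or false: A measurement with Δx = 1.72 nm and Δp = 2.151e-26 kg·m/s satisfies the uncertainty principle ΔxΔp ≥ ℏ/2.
No, it violates the uncertainty principle (impossible measurement).

Calculate the product ΔxΔp:
ΔxΔp = (1.720e-09 m) × (2.151e-26 kg·m/s)
ΔxΔp = 3.700e-35 J·s

Compare to the minimum allowed value ℏ/2:
ℏ/2 = 5.273e-35 J·s

Since ΔxΔp = 3.700e-35 J·s < 5.273e-35 J·s = ℏ/2,
the measurement violates the uncertainty principle.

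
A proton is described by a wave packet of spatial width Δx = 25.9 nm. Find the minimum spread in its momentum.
2.036 × 10^-27 kg·m/s

For a wave packet, the spatial width Δx and momentum spread Δp are related by the uncertainty principle:
ΔxΔp ≥ ℏ/2

The minimum momentum spread is:
Δp_min = ℏ/(2Δx)
Δp_min = (1.055e-34 J·s) / (2 × 2.590e-08 m)
Δp_min = 2.036e-27 kg·m/s

A wave packet cannot have both a well-defined position and well-defined momentum.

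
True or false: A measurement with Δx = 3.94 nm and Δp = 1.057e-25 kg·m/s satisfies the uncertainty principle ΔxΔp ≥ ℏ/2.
Yes, it satisfies the uncertainty principle.

Calculate the product ΔxΔp:
ΔxΔp = (3.940e-09 m) × (1.057e-25 kg·m/s)
ΔxΔp = 4.165e-34 J·s

Compare to the minimum allowed value ℏ/2:
ℏ/2 = 5.273e-35 J·s

Since ΔxΔp = 4.165e-34 J·s ≥ 5.273e-35 J·s = ℏ/2,
the measurement satisfies the uncertainty principle.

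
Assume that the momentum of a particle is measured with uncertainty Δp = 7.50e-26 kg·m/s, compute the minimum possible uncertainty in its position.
703.048 pm

Using the Heisenberg uncertainty principle:
ΔxΔp ≥ ℏ/2

The minimum uncertainty in position is:
Δx_min = ℏ/(2Δp)
Δx_min = (1.055e-34 J·s) / (2 × 7.500e-26 kg·m/s)
Δx_min = 7.030e-10 m = 703.048 pm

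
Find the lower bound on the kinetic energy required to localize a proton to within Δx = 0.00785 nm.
84.181 meV

Localizing a particle requires giving it sufficient momentum uncertainty:

1. From uncertainty principle: Δp ≥ ℏ/(2Δx)
   Δp_min = (1.055e-34 J·s) / (2 × 7.850e-12 m)
   Δp_min = 6.717e-24 kg·m/s

2. This momentum uncertainty corresponds to kinetic energy:
   KE ≈ (Δp)²/(2m) = (6.717e-24)²/(2 × 1.673e-27 kg)
   KE = 1.349e-20 J = 84.181 meV

Tighter localization requires more energy.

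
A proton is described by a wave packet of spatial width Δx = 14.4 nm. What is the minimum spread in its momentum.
3.662 × 10^-27 kg·m/s

For a wave packet, the spatial width Δx and momentum spread Δp are related by the uncertainty principle:
ΔxΔp ≥ ℏ/2

The minimum momentum spread is:
Δp_min = ℏ/(2Δx)
Δp_min = (1.055e-34 J·s) / (2 × 1.440e-08 m)
Δp_min = 3.662e-27 kg·m/s

A wave packet cannot have both a well-defined position and well-defined momentum.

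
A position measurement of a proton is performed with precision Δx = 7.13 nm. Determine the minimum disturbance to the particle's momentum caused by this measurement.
7.395 × 10^-27 kg·m/s

The uncertainty principle implies that measuring position disturbs momentum:
ΔxΔp ≥ ℏ/2

When we measure position with precision Δx, we necessarily introduce a momentum uncertainty:
Δp ≥ ℏ/(2Δx)
Δp_min = (1.055e-34 J·s) / (2 × 7.130e-09 m)
Δp_min = 7.395e-27 kg·m/s

The more precisely we measure position, the greater the momentum disturbance.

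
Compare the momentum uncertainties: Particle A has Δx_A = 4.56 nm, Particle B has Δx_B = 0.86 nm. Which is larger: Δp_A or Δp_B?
Particle B has the larger minimum momentum uncertainty, by a factor of 5.30.

For each particle, the minimum momentum uncertainty is Δp_min = ℏ/(2Δx):

Particle A: Δp_A = ℏ/(2×4.560e-09 m) = 1.156e-26 kg·m/s
Particle B: Δp_B = ℏ/(2×8.600e-10 m) = 6.131e-26 kg·m/s

Ratio: Δp_B/Δp_A = 5.30

Since Δp_min ∝ 1/Δx, the particle with smaller position uncertainty (B) has larger momentum uncertainty.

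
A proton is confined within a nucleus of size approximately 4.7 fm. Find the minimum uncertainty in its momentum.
1.122 × 10^-20 kg·m/s

Using the Heisenberg uncertainty principle:
ΔxΔp ≥ ℏ/2

With Δx ≈ L = 4.700e-15 m (the confinement size):
Δp_min = ℏ/(2Δx)
Δp_min = (1.055e-34 J·s) / (2 × 4.700e-15 m)
Δp_min = 1.122e-20 kg·m/s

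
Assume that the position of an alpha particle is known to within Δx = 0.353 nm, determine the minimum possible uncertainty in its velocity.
22.480 m/s

Using the Heisenberg uncertainty principle and Δp = mΔv:
ΔxΔp ≥ ℏ/2
Δx(mΔv) ≥ ℏ/2

The minimum uncertainty in velocity is:
Δv_min = ℏ/(2mΔx)
Δv_min = (1.055e-34 J·s) / (2 × 6.645e-27 kg × 3.530e-10 m)
Δv_min = 2.248e+01 m/s = 22.480 m/s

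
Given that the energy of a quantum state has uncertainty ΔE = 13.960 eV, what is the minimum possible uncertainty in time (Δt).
23.575 as

Using the energy-time uncertainty principle:
ΔEΔt ≥ ℏ/2

The minimum uncertainty in time is:
Δt_min = ℏ/(2ΔE)
Δt_min = (1.055e-34 J·s) / (2 × 2.237e-18 J)
Δt_min = 2.357e-17 s = 23.575 as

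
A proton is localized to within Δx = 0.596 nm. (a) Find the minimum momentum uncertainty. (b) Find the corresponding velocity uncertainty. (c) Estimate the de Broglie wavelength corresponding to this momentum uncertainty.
(a) Δp_min = 8.847 × 10^-26 kg·m/s
(b) Δv_min = 52.893 m/s
(c) λ_dB = 7.490 nm

Step-by-step:

(a) From the uncertainty principle:
Δp_min = ℏ/(2Δx) = (1.055e-34 J·s)/(2 × 5.960e-10 m) = 8.847e-26 kg·m/s

(b) The velocity uncertainty:
Δv = Δp/m = (8.847e-26 kg·m/s)/(1.673e-27 kg) = 5.289e+01 m/s = 52.893 m/s

(c) The de Broglie wavelength for this momentum:
λ = h/p = (6.626e-34 J·s)/(8.847e-26 kg·m/s) = 7.490e-09 m = 7.490 nm

Note: The de Broglie wavelength is comparable to the localization size, as expected from wave-particle duality.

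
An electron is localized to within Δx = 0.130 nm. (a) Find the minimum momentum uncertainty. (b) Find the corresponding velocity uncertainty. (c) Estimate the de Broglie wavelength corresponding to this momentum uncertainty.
(a) Δp_min = 4.056 × 10^-25 kg·m/s
(b) Δv_min = 445.260 km/s
(c) λ_dB = 1.634 nm

Step-by-step:

(a) From the uncertainty principle:
Δp_min = ℏ/(2Δx) = (1.055e-34 J·s)/(2 × 1.300e-10 m) = 4.056e-25 kg·m/s

(b) The velocity uncertainty:
Δv = Δp/m = (4.056e-25 kg·m/s)/(9.109e-31 kg) = 4.453e+05 m/s = 445.260 km/s

(c) The de Broglie wavelength for this momentum:
λ = h/p = (6.626e-34 J·s)/(4.056e-25 kg·m/s) = 1.634e-09 m = 1.634 nm

Note: The de Broglie wavelength is comparable to the localization size, as expected from wave-particle duality.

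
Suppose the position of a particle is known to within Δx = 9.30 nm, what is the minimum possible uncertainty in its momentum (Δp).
5.670 × 10^-27 kg·m/s

Using the Heisenberg uncertainty principle:
ΔxΔp ≥ ℏ/2

The minimum uncertainty in momentum is:
Δp_min = ℏ/(2Δx)
Δp_min = (1.055e-34 J·s) / (2 × 9.300e-09 m)
Δp_min = 5.670e-27 kg·m/s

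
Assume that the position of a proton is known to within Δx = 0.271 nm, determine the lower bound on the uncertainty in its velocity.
116.327 m/s

Using the Heisenberg uncertainty principle and Δp = mΔv:
ΔxΔp ≥ ℏ/2
Δx(mΔv) ≥ ℏ/2

The minimum uncertainty in velocity is:
Δv_min = ℏ/(2mΔx)
Δv_min = (1.055e-34 J·s) / (2 × 1.673e-27 kg × 2.710e-10 m)
Δv_min = 1.163e+02 m/s = 116.327 m/s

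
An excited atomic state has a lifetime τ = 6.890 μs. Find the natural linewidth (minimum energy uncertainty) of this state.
47.766 peV

Using the energy-time uncertainty principle:
ΔEΔt ≥ ℏ/2

The lifetime τ represents the time uncertainty Δt.
The natural linewidth (minimum energy uncertainty) is:

ΔE = ℏ/(2τ)
ΔE = (1.055e-34 J·s) / (2 × 6.890e-06 s)
ΔE = 7.653e-30 J = 47.766 peV

This natural linewidth limits the precision of spectroscopic measurements.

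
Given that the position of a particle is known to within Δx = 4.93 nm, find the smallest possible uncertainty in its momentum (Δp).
1.070 × 10^-26 kg·m/s

Using the Heisenberg uncertainty principle:
ΔxΔp ≥ ℏ/2

The minimum uncertainty in momentum is:
Δp_min = ℏ/(2Δx)
Δp_min = (1.055e-34 J·s) / (2 × 4.930e-09 m)
Δp_min = 1.070e-26 kg·m/s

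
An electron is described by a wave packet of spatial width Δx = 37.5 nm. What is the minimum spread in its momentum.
1.406 × 10^-27 kg·m/s

For a wave packet, the spatial width Δx and momentum spread Δp are related by the uncertainty principle:
ΔxΔp ≥ ℏ/2

The minimum momentum spread is:
Δp_min = ℏ/(2Δx)
Δp_min = (1.055e-34 J·s) / (2 × 3.750e-08 m)
Δp_min = 1.406e-27 kg·m/s

A wave packet cannot have both a well-defined position and well-defined momentum.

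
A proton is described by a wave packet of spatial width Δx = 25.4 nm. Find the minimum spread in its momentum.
2.076 × 10^-27 kg·m/s

For a wave packet, the spatial width Δx and momentum spread Δp are related by the uncertainty principle:
ΔxΔp ≥ ℏ/2

The minimum momentum spread is:
Δp_min = ℏ/(2Δx)
Δp_min = (1.055e-34 J·s) / (2 × 2.540e-08 m)
Δp_min = 2.076e-27 kg·m/s

A wave packet cannot have both a well-defined position and well-defined momentum.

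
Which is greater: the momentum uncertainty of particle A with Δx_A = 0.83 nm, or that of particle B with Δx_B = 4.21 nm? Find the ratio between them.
Particle A has the larger minimum momentum uncertainty, by a factor of 5.07.

For each particle, the minimum momentum uncertainty is Δp_min = ℏ/(2Δx):

Particle A: Δp_A = ℏ/(2×8.300e-10 m) = 6.353e-26 kg·m/s
Particle B: Δp_B = ℏ/(2×4.210e-09 m) = 1.252e-26 kg·m/s

Ratio: Δp_A/Δp_B = 5.07

Since Δp_min ∝ 1/Δx, the particle with smaller position uncertainty (A) has larger momentum uncertainty.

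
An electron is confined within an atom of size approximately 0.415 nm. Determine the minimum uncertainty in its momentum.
1.271 × 10^-25 kg·m/s

Using the Heisenberg uncertainty principle:
ΔxΔp ≥ ℏ/2

With Δx ≈ L = 4.150e-10 m (the confinement size):
Δp_min = ℏ/(2Δx)
Δp_min = (1.055e-34 J·s) / (2 × 4.150e-10 m)
Δp_min = 1.271e-25 kg·m/s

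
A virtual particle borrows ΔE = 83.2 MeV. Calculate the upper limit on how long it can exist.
3.956 ys

Using the energy-time uncertainty principle:
ΔEΔt ≥ ℏ/2

For a virtual particle borrowing energy ΔE, the maximum lifetime is:
Δt_max = ℏ/(2ΔE)

Converting energy:
ΔE = 83.2 MeV = 1.333e-11 J

Δt_max = (1.055e-34 J·s) / (2 × 1.333e-11 J)
Δt_max = 3.956e-24 s = 3.956 ys

Virtual particles with higher borrowed energy exist for shorter times.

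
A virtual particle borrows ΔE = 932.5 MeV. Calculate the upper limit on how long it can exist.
3.529 × 10^-25 s

Using the energy-time uncertainty principle:
ΔEΔt ≥ ℏ/2

For a virtual particle borrowing energy ΔE, the maximum lifetime is:
Δt_max = ℏ/(2ΔE)

Converting energy:
ΔE = 932.5 MeV = 1.494e-10 J

Δt_max = (1.055e-34 J·s) / (2 × 1.494e-10 J)
Δt_max = 3.529e-25 s = 3.529 × 10^-25 s

Virtual particles with higher borrowed energy exist for shorter times.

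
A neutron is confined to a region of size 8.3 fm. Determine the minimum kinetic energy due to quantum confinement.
75.197 keV

Using the uncertainty principle:

1. Position uncertainty: Δx ≈ 8.300e-15 m
2. Minimum momentum uncertainty: Δp = ℏ/(2Δx) = 6.353e-21 kg·m/s
3. Minimum kinetic energy:
   KE = (Δp)²/(2m) = (6.353e-21)²/(2 × 1.675e-27 kg)
   KE = 1.205e-14 J = 75.197 keV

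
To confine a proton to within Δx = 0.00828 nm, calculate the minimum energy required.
75.665 meV

Localizing a particle requires giving it sufficient momentum uncertainty:

1. From uncertainty principle: Δp ≥ ℏ/(2Δx)
   Δp_min = (1.055e-34 J·s) / (2 × 8.280e-12 m)
   Δp_min = 6.368e-24 kg·m/s

2. This momentum uncertainty corresponds to kinetic energy:
   KE ≈ (Δp)²/(2m) = (6.368e-24)²/(2 × 1.673e-27 kg)
   KE = 1.212e-20 J = 75.665 meV

Tighter localization requires more energy.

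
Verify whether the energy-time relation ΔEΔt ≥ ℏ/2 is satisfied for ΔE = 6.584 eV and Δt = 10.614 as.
No, it violates the uncertainty relation.

Calculate the product ΔEΔt:
ΔE = 6.584 eV = 1.055e-18 J
ΔEΔt = (1.055e-18 J) × (1.061e-17 s)
ΔEΔt = 1.120e-35 J·s

Compare to the minimum allowed value ℏ/2:
ℏ/2 = 5.273e-35 J·s

Since ΔEΔt = 1.120e-35 J·s < 5.273e-35 J·s = ℏ/2,
this violates the uncertainty relation.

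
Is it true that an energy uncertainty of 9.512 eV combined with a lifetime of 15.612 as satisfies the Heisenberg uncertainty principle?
No, it violates the uncertainty relation.

Calculate the product ΔEΔt:
ΔE = 9.512 eV = 1.524e-18 J
ΔEΔt = (1.524e-18 J) × (1.561e-17 s)
ΔEΔt = 2.379e-35 J·s

Compare to the minimum allowed value ℏ/2:
ℏ/2 = 5.273e-35 J·s

Since ΔEΔt = 2.379e-35 J·s < 5.273e-35 J·s = ℏ/2,
this violates the uncertainty relation.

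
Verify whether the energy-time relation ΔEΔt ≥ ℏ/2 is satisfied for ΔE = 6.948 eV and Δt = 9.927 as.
No, it violates the uncertainty relation.

Calculate the product ΔEΔt:
ΔE = 6.948 eV = 1.113e-18 J
ΔEΔt = (1.113e-18 J) × (9.927e-18 s)
ΔEΔt = 1.105e-35 J·s

Compare to the minimum allowed value ℏ/2:
ℏ/2 = 5.273e-35 J·s

Since ΔEΔt = 1.105e-35 J·s < 5.273e-35 J·s = ℏ/2,
this violates the uncertainty relation.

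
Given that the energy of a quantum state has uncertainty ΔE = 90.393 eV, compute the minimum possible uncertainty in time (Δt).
3.641 as

Using the energy-time uncertainty principle:
ΔEΔt ≥ ℏ/2

The minimum uncertainty in time is:
Δt_min = ℏ/(2ΔE)
Δt_min = (1.055e-34 J·s) / (2 × 1.448e-17 J)
Δt_min = 3.641e-18 s = 3.641 as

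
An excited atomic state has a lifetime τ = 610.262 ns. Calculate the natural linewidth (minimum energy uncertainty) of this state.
539.286 peV

Using the energy-time uncertainty principle:
ΔEΔt ≥ ℏ/2

The lifetime τ represents the time uncertainty Δt.
The natural linewidth (minimum energy uncertainty) is:

ΔE = ℏ/(2τ)
ΔE = (1.055e-34 J·s) / (2 × 6.103e-07 s)
ΔE = 8.640e-29 J = 539.286 peV

This natural linewidth limits the precision of spectroscopic measurements.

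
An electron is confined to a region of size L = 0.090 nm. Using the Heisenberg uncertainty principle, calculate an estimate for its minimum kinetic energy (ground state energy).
1.176 eV

Using the uncertainty principle to estimate ground state energy:

1. The position uncertainty is approximately the confinement size:
   Δx ≈ L = 9.000e-11 m

2. From ΔxΔp ≥ ℏ/2, the minimum momentum uncertainty is:
   Δp ≈ ℏ/(2L) = 5.859e-25 kg·m/s

3. The kinetic energy is approximately:
   KE ≈ (Δp)²/(2m) = (5.859e-25)²/(2 × 9.109e-31 kg)
   KE ≈ 1.884e-19 J = 1.176 eV

This is an order-of-magnitude estimate of the ground state energy.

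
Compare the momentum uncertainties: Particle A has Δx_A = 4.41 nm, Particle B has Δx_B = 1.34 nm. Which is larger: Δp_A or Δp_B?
Particle B has the larger minimum momentum uncertainty, by a factor of 3.29.

For each particle, the minimum momentum uncertainty is Δp_min = ℏ/(2Δx):

Particle A: Δp_A = ℏ/(2×4.410e-09 m) = 1.196e-26 kg·m/s
Particle B: Δp_B = ℏ/(2×1.340e-09 m) = 3.935e-26 kg·m/s

Ratio: Δp_B/Δp_A = 3.29

Since Δp_min ∝ 1/Δx, the particle with smaller position uncertainty (B) has larger momentum uncertainty.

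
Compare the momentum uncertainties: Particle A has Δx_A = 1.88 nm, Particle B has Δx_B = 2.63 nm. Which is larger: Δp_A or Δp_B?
Particle A has the larger minimum momentum uncertainty, by a factor of 1.40.

For each particle, the minimum momentum uncertainty is Δp_min = ℏ/(2Δx):

Particle A: Δp_A = ℏ/(2×1.880e-09 m) = 2.805e-26 kg·m/s
Particle B: Δp_B = ℏ/(2×2.630e-09 m) = 2.005e-26 kg·m/s

Ratio: Δp_A/Δp_B = 1.40

Since Δp_min ∝ 1/Δx, the particle with smaller position uncertainty (A) has larger momentum uncertainty.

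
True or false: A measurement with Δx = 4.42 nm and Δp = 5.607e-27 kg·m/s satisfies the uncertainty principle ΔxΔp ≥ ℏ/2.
No, it violates the uncertainty principle (impossible measurement).

Calculate the product ΔxΔp:
ΔxΔp = (4.420e-09 m) × (5.607e-27 kg·m/s)
ΔxΔp = 2.478e-35 J·s

Compare to the minimum allowed value ℏ/2:
ℏ/2 = 5.273e-35 J·s

Since ΔxΔp = 2.478e-35 J·s < 5.273e-35 J·s = ℏ/2,
the measurement violates the uncertainty principle.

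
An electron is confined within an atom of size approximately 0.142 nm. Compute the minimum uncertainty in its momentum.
3.713 × 10^-25 kg·m/s

Using the Heisenberg uncertainty principle:
ΔxΔp ≥ ℏ/2

With Δx ≈ L = 1.420e-10 m (the confinement size):
Δp_min = ℏ/(2Δx)
Δp_min = (1.055e-34 J·s) / (2 × 1.420e-10 m)
Δp_min = 3.713e-25 kg·m/s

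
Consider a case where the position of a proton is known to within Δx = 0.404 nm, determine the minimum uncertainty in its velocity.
78.031 m/s

Using the Heisenberg uncertainty principle and Δp = mΔv:
ΔxΔp ≥ ℏ/2
Δx(mΔv) ≥ ℏ/2

The minimum uncertainty in velocity is:
Δv_min = ℏ/(2mΔx)
Δv_min = (1.055e-34 J·s) / (2 × 1.673e-27 kg × 4.040e-10 m)
Δv_min = 7.803e+01 m/s = 78.031 m/s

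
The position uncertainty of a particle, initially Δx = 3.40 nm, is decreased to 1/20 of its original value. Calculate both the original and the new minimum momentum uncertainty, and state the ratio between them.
Original Δp_min = 1.551 × 10^-26 kg·m/s; new Δp'_min = 3.102 × 10^-25 kg·m/s; ratio Δp'_min/Δp_min = 20.

From the uncertainty principle ΔxΔp ≥ ℏ/2, the minimum momentum uncertainty is Δp_min = ℏ/(2Δx).

Original (Δx = 3.40 nm = 3.400e-09 m):
Δp_min = (1.055e-34 J·s)/(2 × 3.400e-09 m) = 1.551e-26 kg·m/s

When Δx → (1/20)Δx:
Δp'_min = ℏ/(2 × (1/20)Δx) = 20 × ℏ/(2Δx) = 20 × Δp_min
Δp'_min = 20 × 1.551e-26 kg·m/s = 3.102e-25 kg·m/s

Since Δp_min ∝ 1/Δx, when Δx is decreased to 1/20 of its original value, Δp_min increases to 20 times its original value.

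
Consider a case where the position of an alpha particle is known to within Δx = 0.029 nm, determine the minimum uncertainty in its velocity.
273.637 m/s

Using the Heisenberg uncertainty principle and Δp = mΔv:
ΔxΔp ≥ ℏ/2
Δx(mΔv) ≥ ℏ/2

The minimum uncertainty in velocity is:
Δv_min = ℏ/(2mΔx)
Δv_min = (1.055e-34 J·s) / (2 × 6.645e-27 kg × 2.900e-11 m)
Δv_min = 2.736e+02 m/s = 273.637 m/s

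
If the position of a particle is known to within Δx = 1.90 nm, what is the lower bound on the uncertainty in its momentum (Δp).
2.775 × 10^-26 kg·m/s

Using the Heisenberg uncertainty principle:
ΔxΔp ≥ ℏ/2

The minimum uncertainty in momentum is:
Δp_min = ℏ/(2Δx)
Δp_min = (1.055e-34 J·s) / (2 × 1.900e-09 m)
Δp_min = 2.775e-26 kg·m/s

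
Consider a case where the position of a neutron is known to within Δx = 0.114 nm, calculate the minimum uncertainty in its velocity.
276.150 m/s

Using the Heisenberg uncertainty principle and Δp = mΔv:
ΔxΔp ≥ ℏ/2
Δx(mΔv) ≥ ℏ/2

The minimum uncertainty in velocity is:
Δv_min = ℏ/(2mΔx)
Δv_min = (1.055e-34 J·s) / (2 × 1.675e-27 kg × 1.140e-10 m)
Δv_min = 2.762e+02 m/s = 276.150 m/s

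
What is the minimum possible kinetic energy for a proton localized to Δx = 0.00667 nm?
116.601 meV

Localizing a particle requires giving it sufficient momentum uncertainty:

1. From uncertainty principle: Δp ≥ ℏ/(2Δx)
   Δp_min = (1.055e-34 J·s) / (2 × 6.670e-12 m)
   Δp_min = 7.905e-24 kg·m/s

2. This momentum uncertainty corresponds to kinetic energy:
   KE ≈ (Δp)²/(2m) = (7.905e-24)²/(2 × 1.673e-27 kg)
   KE = 1.868e-20 J = 116.601 meV

Tighter localization requires more energy.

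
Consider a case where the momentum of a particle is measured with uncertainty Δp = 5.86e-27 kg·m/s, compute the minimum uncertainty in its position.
8.998 nm

Using the Heisenberg uncertainty principle:
ΔxΔp ≥ ℏ/2

The minimum uncertainty in position is:
Δx_min = ℏ/(2Δp)
Δx_min = (1.055e-34 J·s) / (2 × 5.860e-27 kg·m/s)
Δx_min = 8.998e-09 m = 8.998 nm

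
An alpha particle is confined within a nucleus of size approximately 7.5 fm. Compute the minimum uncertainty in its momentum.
7.030 × 10^-21 kg·m/s

Using the Heisenberg uncertainty principle:
ΔxΔp ≥ ℏ/2

With Δx ≈ L = 7.500e-15 m (the confinement size):
Δp_min = ℏ/(2Δx)
Δp_min = (1.055e-34 J·s) / (2 × 7.500e-15 m)
Δp_min = 7.030e-21 kg·m/s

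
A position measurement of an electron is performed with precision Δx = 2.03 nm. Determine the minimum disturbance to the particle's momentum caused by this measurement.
2.597 × 10^-26 kg·m/s

The uncertainty principle implies that measuring position disturbs momentum:
ΔxΔp ≥ ℏ/2

When we measure position with precision Δx, we necessarily introduce a momentum uncertainty:
Δp ≥ ℏ/(2Δx)
Δp_min = (1.055e-34 J·s) / (2 × 2.030e-09 m)
Δp_min = 2.597e-26 kg·m/s

The more precisely we measure position, the greater the momentum disturbance.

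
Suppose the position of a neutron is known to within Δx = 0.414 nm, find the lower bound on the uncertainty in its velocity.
76.041 m/s

Using the Heisenberg uncertainty principle and Δp = mΔv:
ΔxΔp ≥ ℏ/2
Δx(mΔv) ≥ ℏ/2

The minimum uncertainty in velocity is:
Δv_min = ℏ/(2mΔx)
Δv_min = (1.055e-34 J·s) / (2 × 1.675e-27 kg × 4.140e-10 m)
Δv_min = 7.604e+01 m/s = 76.041 m/s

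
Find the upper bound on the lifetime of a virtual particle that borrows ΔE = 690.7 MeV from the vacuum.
4.765 × 10^-25 s

Using the energy-time uncertainty principle:
ΔEΔt ≥ ℏ/2

For a virtual particle borrowing energy ΔE, the maximum lifetime is:
Δt_max = ℏ/(2ΔE)

Converting energy:
ΔE = 690.7 MeV = 1.107e-10 J

Δt_max = (1.055e-34 J·s) / (2 × 1.107e-10 J)
Δt_max = 4.765e-25 s = 4.765 × 10^-25 s

Virtual particles with higher borrowed energy exist for shorter times.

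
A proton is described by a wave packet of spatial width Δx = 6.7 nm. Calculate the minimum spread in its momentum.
7.870 × 10^-27 kg·m/s

For a wave packet, the spatial width Δx and momentum spread Δp are related by the uncertainty principle:
ΔxΔp ≥ ℏ/2

The minimum momentum spread is:
Δp_min = ℏ/(2Δx)
Δp_min = (1.055e-34 J·s) / (2 × 6.700e-09 m)
Δp_min = 7.870e-27 kg·m/s

A wave packet cannot have both a well-defined position and well-defined momentum.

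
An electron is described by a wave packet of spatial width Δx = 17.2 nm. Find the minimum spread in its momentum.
3.066 × 10^-27 kg·m/s

For a wave packet, the spatial width Δx and momentum spread Δp are related by the uncertainty principle:
ΔxΔp ≥ ℏ/2

The minimum momentum spread is:
Δp_min = ℏ/(2Δx)
Δp_min = (1.055e-34 J·s) / (2 × 1.720e-08 m)
Δp_min = 3.066e-27 kg·m/s

A wave packet cannot have both a well-defined position and well-defined momentum.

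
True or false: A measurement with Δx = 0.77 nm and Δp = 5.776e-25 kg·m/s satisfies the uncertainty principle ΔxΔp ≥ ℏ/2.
Yes, it satisfies the uncertainty principle.

Calculate the product ΔxΔp:
ΔxΔp = (7.700e-10 m) × (5.776e-25 kg·m/s)
ΔxΔp = 4.448e-34 J·s

Compare to the minimum allowed value ℏ/2:
ℏ/2 = 5.273e-35 J·s

Since ΔxΔp = 4.448e-34 J·s ≥ 5.273e-35 J·s = ℏ/2,
the measurement satisfies the uncertainty principle.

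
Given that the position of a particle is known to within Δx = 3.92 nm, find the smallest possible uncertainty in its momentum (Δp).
1.345 × 10^-26 kg·m/s

Using the Heisenberg uncertainty principle:
ΔxΔp ≥ ℏ/2

The minimum uncertainty in momentum is:
Δp_min = ℏ/(2Δx)
Δp_min = (1.055e-34 J·s) / (2 × 3.920e-09 m)
Δp_min = 1.345e-26 kg·m/s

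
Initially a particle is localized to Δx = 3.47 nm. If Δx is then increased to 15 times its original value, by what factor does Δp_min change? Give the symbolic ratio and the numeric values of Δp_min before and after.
Original Δp_min = 1.520 × 10^-26 kg·m/s; new Δp'_min = 1.013 × 10^-27 kg·m/s; ratio Δp'_min/Δp_min = 1/15.

From the uncertainty principle ΔxΔp ≥ ℏ/2, the minimum momentum uncertainty is Δp_min = ℏ/(2Δx).

Original (Δx = 3.47 nm = 3.470e-09 m):
Δp_min = (1.055e-34 J·s)/(2 × 3.470e-09 m) = 1.520e-26 kg·m/s

When Δx → 15Δx:
Δp'_min = ℏ/(2 × 15Δx) = (1/15) × ℏ/(2Δx) = (1/15) × Δp_min
Δp'_min = 1/15 × 1.520e-26 kg·m/s = 1.013e-27 kg·m/s

Since Δp_min ∝ 1/Δx, when Δx is increased to 15 times its original value, Δp_min decreases to 1/15 of its original value.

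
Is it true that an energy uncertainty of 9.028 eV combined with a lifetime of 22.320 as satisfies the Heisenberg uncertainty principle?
No, it violates the uncertainty relation.

Calculate the product ΔEΔt:
ΔE = 9.028 eV = 1.446e-18 J
ΔEΔt = (1.446e-18 J) × (2.232e-17 s)
ΔEΔt = 3.228e-35 J·s

Compare to the minimum allowed value ℏ/2:
ℏ/2 = 5.273e-35 J·s

Since ΔEΔt = 3.228e-35 J·s < 5.273e-35 J·s = ℏ/2,
this violates the uncertainty relation.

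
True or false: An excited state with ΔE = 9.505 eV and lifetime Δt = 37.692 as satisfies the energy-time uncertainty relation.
Yes, it satisfies the uncertainty relation.

Calculate the product ΔEΔt:
ΔE = 9.505 eV = 1.523e-18 J
ΔEΔt = (1.523e-18 J) × (3.769e-17 s)
ΔEΔt = 5.740e-35 J·s

Compare to the minimum allowed value ℏ/2:
ℏ/2 = 5.273e-35 J·s

Since ΔEΔt = 5.740e-35 J·s ≥ 5.273e-35 J·s = ℏ/2,
this satisfies the uncertainty relation.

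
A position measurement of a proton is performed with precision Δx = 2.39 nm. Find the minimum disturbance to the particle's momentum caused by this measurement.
2.206 × 10^-26 kg·m/s

The uncertainty principle implies that measuring position disturbs momentum:
ΔxΔp ≥ ℏ/2

When we measure position with precision Δx, we necessarily introduce a momentum uncertainty:
Δp ≥ ℏ/(2Δx)
Δp_min = (1.055e-34 J·s) / (2 × 2.390e-09 m)
Δp_min = 2.206e-26 kg·m/s

The more precisely we measure position, the greater the momentum disturbance.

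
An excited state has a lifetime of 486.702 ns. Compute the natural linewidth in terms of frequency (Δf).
163.503 kHz

Using the energy-time uncertainty principle and E = hf:
ΔEΔt ≥ ℏ/2
hΔf·Δt ≥ ℏ/2

The minimum frequency uncertainty is:
Δf = ℏ/(2hτ) = 1/(4πτ)
Δf = 1/(4π × 4.867e-07 s)
Δf = 1.635e+05 Hz = 163.503 kHz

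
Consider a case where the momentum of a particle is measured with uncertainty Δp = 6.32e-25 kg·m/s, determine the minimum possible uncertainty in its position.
83.431 pm

Using the Heisenberg uncertainty principle:
ΔxΔp ≥ ℏ/2

The minimum uncertainty in position is:
Δx_min = ℏ/(2Δp)
Δx_min = (1.055e-34 J·s) / (2 × 6.320e-25 kg·m/s)
Δx_min = 8.343e-11 m = 83.431 pm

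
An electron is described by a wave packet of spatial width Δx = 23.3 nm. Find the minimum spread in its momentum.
2.263 × 10^-27 kg·m/s

For a wave packet, the spatial width Δx and momentum spread Δp are related by the uncertainty principle:
ΔxΔp ≥ ℏ/2

The minimum momentum spread is:
Δp_min = ℏ/(2Δx)
Δp_min = (1.055e-34 J·s) / (2 × 2.330e-08 m)
Δp_min = 2.263e-27 kg·m/s

A wave packet cannot have both a well-defined position and well-defined momentum.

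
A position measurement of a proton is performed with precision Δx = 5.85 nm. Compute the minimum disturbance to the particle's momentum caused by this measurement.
9.013 × 10^-27 kg·m/s

The uncertainty principle implies that measuring position disturbs momentum:
ΔxΔp ≥ ℏ/2

When we measure position with precision Δx, we necessarily introduce a momentum uncertainty:
Δp ≥ ℏ/(2Δx)
Δp_min = (1.055e-34 J·s) / (2 × 5.850e-09 m)
Δp_min = 9.013e-27 kg·m/s

The more precisely we measure position, the greater the momentum disturbance.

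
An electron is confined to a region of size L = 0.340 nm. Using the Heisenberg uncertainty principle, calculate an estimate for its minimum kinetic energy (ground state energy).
82.396 meV

Using the uncertainty principle to estimate ground state energy:

1. The position uncertainty is approximately the confinement size:
   Δx ≈ L = 3.400e-10 m

2. From ΔxΔp ≥ ℏ/2, the minimum momentum uncertainty is:
   Δp ≈ ℏ/(2L) = 1.551e-25 kg·m/s

3. The kinetic energy is approximately:
   KE ≈ (Δp)²/(2m) = (1.551e-25)²/(2 × 9.109e-31 kg)
   KE ≈ 1.320e-20 J = 82.396 meV

This is an order-of-magnitude estimate of the ground state energy.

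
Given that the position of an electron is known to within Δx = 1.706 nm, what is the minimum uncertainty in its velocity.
33.930 km/s

Using the Heisenberg uncertainty principle and Δp = mΔv:
ΔxΔp ≥ ℏ/2
Δx(mΔv) ≥ ℏ/2

The minimum uncertainty in velocity is:
Δv_min = ℏ/(2mΔx)
Δv_min = (1.055e-34 J·s) / (2 × 9.109e-31 kg × 1.706e-09 m)
Δv_min = 3.393e+04 m/s = 33.930 km/s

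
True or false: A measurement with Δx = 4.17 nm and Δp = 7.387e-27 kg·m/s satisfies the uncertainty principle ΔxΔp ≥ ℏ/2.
No, it violates the uncertainty principle (impossible measurement).

Calculate the product ΔxΔp:
ΔxΔp = (4.170e-09 m) × (7.387e-27 kg·m/s)
ΔxΔp = 3.080e-35 J·s

Compare to the minimum allowed value ℏ/2:
ℏ/2 = 5.273e-35 J·s

Since ΔxΔp = 3.080e-35 J·s < 5.273e-35 J·s = ℏ/2,
the measurement violates the uncertainty principle.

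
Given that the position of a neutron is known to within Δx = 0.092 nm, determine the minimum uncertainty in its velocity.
342.186 m/s

Using the Heisenberg uncertainty principle and Δp = mΔv:
ΔxΔp ≥ ℏ/2
Δx(mΔv) ≥ ℏ/2

The minimum uncertainty in velocity is:
Δv_min = ℏ/(2mΔx)
Δv_min = (1.055e-34 J·s) / (2 × 1.675e-27 kg × 9.200e-11 m)
Δv_min = 3.422e+02 m/s = 342.186 m/s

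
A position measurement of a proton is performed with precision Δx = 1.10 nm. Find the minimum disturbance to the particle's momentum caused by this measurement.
4.794 × 10^-26 kg·m/s

The uncertainty principle implies that measuring position disturbs momentum:
ΔxΔp ≥ ℏ/2

When we measure position with precision Δx, we necessarily introduce a momentum uncertainty:
Δp ≥ ℏ/(2Δx)
Δp_min = (1.055e-34 J·s) / (2 × 1.100e-09 m)
Δp_min = 4.794e-26 kg·m/s

The more precisely we measure position, the greater the momentum disturbance.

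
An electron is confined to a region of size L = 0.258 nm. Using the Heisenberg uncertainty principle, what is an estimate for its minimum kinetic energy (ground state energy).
143.095 meV

Using the uncertainty principle to estimate ground state energy:

1. The position uncertainty is approximately the confinement size:
   Δx ≈ L = 2.580e-10 m

2. From ΔxΔp ≥ ℏ/2, the minimum momentum uncertainty is:
   Δp ≈ ℏ/(2L) = 2.044e-25 kg·m/s

3. The kinetic energy is approximately:
   KE ≈ (Δp)²/(2m) = (2.044e-25)²/(2 × 9.109e-31 kg)
   KE ≈ 2.293e-20 J = 143.095 meV

This is an order-of-magnitude estimate of the ground state energy.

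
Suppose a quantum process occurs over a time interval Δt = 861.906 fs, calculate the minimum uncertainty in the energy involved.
381.835 μeV

Using the energy-time uncertainty principle:
ΔEΔt ≥ ℏ/2

The minimum uncertainty in energy is:
ΔE_min = ℏ/(2Δt)
ΔE_min = (1.055e-34 J·s) / (2 × 8.619e-13 s)
ΔE_min = 6.118e-23 J = 381.835 μeV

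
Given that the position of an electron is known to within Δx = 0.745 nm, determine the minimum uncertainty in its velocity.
77.696 km/s

Using the Heisenberg uncertainty principle and Δp = mΔv:
ΔxΔp ≥ ℏ/2
Δx(mΔv) ≥ ℏ/2

The minimum uncertainty in velocity is:
Δv_min = ℏ/(2mΔx)
Δv_min = (1.055e-34 J·s) / (2 × 9.109e-31 kg × 7.450e-10 m)
Δv_min = 7.770e+04 m/s = 77.696 km/s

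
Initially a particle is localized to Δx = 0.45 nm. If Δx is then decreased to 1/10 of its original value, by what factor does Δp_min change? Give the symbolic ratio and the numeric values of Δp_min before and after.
Original Δp_min = 1.172 × 10^-25 kg·m/s; new Δp'_min = 1.172 × 10^-24 kg·m/s; ratio Δp'_min/Δp_min = 10.

From the uncertainty principle ΔxΔp ≥ ℏ/2, the minimum momentum uncertainty is Δp_min = ℏ/(2Δx).

Original (Δx = 0.45 nm = 4.500e-10 m):
Δp_min = (1.055e-34 J·s)/(2 × 4.500e-10 m) = 1.172e-25 kg·m/s

When Δx → (1/10)Δx:
Δp'_min = ℏ/(2 × (1/10)Δx) = 10 × ℏ/(2Δx) = 10 × Δp_min
Δp'_min = 10 × 1.172e-25 kg·m/s = 1.172e-24 kg·m/s

Since Δp_min ∝ 1/Δx, when Δx is decreased to 1/10 of its original value, Δp_min increases to 10 times its original value.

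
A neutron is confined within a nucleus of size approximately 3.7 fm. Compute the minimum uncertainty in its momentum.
1.425 × 10^-20 kg·m/s

Using the Heisenberg uncertainty principle:
ΔxΔp ≥ ℏ/2

With Δx ≈ L = 3.700e-15 m (the confinement size):
Δp_min = ℏ/(2Δx)
Δp_min = (1.055e-34 J·s) / (2 × 3.700e-15 m)
Δp_min = 1.425e-20 kg·m/s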